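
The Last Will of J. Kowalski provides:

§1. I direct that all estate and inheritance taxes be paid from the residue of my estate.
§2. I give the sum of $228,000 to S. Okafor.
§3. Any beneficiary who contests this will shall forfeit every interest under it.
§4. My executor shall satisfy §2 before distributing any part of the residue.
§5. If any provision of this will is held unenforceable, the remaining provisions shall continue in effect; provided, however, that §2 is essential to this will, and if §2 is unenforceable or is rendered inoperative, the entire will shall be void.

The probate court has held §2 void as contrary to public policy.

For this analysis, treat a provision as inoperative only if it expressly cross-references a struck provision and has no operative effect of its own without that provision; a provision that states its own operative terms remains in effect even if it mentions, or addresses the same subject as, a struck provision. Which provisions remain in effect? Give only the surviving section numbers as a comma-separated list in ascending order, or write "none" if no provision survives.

none

§2 is struck. §4 operates only by reference to §2, so it falls with §2. §5 makes §2 an essential term, and §2 is the provision held invalid; under §5, the entire will is therefore void. No provision of the will survives.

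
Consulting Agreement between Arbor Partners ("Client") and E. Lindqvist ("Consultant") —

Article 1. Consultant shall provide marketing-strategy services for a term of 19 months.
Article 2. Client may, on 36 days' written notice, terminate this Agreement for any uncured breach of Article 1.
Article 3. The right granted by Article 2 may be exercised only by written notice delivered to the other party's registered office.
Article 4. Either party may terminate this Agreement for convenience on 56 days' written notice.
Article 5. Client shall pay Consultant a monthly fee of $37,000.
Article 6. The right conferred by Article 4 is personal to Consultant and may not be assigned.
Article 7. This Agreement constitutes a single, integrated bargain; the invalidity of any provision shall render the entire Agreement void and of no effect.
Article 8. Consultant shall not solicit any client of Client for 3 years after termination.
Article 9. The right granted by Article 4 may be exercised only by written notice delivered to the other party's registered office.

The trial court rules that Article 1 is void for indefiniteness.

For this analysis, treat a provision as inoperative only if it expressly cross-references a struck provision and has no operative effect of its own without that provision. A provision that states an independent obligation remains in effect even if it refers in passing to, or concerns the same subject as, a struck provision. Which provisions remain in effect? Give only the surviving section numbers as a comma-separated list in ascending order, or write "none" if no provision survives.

Article 1 is struck. Article 2 operates only by reference to Article 1, so it falls with Article 1. The only function of Article 3 is the notice requirement for Article 2, so it cannot stand once Article 2 is removed. Article 7 provides that the Agreement is not severable, so the invalidity of any one provision voids the entire Agreement. No provision of the Agreement survives.

none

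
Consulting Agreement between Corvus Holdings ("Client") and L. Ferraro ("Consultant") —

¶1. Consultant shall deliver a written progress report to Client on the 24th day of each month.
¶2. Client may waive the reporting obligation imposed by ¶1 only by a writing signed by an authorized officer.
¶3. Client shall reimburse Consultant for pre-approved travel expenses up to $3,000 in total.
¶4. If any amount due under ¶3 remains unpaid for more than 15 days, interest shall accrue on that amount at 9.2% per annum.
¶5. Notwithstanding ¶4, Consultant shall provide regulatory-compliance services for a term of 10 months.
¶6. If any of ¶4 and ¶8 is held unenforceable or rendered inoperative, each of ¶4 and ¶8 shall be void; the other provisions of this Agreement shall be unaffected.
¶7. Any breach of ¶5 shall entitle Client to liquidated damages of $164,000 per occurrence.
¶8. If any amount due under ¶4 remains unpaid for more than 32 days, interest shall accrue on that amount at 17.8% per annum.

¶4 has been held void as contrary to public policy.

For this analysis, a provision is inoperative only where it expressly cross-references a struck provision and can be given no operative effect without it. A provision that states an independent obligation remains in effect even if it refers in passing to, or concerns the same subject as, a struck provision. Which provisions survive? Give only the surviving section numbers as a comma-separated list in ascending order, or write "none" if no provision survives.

1, 2, 3, 5, 6, 7

¶4 is struck. ¶8 has no operative effect of its own apart from ¶4 and is therefore inoperative. Although ¶5 refers to ¶4, its operative terms do not depend on ¶4, so it remains in effect. ¶6 declares ¶4 and ¶8 mutually dependent; since one of them has fallen, all of them are of no effect. The remainder continues in force under ¶6. The provisions still in force are ¶1, ¶2, ¶3, ¶5, ¶6, and ¶7.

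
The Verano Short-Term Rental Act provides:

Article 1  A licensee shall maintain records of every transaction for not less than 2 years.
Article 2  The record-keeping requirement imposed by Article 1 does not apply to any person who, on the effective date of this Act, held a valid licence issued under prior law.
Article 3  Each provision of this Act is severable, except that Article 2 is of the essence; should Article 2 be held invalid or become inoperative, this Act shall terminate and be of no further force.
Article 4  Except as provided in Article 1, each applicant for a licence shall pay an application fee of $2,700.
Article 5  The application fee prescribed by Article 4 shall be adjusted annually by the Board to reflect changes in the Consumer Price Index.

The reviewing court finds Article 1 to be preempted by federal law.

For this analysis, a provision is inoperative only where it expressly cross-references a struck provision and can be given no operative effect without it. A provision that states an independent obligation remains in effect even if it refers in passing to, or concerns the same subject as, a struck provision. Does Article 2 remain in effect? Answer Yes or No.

No

Article 1 is struck. Article 2 operates only by reference to Article 1, so it falls with Article 1. Article 3 makes Article 2 an essential term, and Article 2 has been rendered inoperative by the cascade; under Article 3, the entire Act is therefore void. No provision of the Act survives. Article 2 is among the inoperative provisions, so the answer is no.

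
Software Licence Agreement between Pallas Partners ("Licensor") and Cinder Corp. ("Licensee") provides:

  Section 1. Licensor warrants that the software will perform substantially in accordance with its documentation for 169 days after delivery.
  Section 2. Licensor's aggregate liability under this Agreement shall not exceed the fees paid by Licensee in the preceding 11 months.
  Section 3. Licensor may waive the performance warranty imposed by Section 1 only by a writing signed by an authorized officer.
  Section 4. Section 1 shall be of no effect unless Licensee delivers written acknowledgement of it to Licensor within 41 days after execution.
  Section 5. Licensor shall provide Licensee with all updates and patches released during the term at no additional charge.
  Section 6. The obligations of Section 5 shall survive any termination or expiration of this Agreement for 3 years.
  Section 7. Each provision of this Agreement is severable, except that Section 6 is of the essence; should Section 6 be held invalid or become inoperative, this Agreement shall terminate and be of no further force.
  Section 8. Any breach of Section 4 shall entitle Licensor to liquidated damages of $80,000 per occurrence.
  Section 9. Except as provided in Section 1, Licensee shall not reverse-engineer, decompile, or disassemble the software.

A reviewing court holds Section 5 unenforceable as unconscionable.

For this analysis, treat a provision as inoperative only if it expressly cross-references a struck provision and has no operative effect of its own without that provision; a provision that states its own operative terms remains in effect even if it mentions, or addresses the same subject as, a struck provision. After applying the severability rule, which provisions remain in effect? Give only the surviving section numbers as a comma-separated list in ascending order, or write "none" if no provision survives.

none

Section 5 is struck. Section 6 merely fixes the survival period for Section 5; with Section 5 gone it has nothing to operate on and falls away. Section 7 makes Section 6 an essential term, and Section 6 has been rendered inoperative by the cascade; under Section 7, the entire Agreement is therefore void. No provision of the Agreement survives.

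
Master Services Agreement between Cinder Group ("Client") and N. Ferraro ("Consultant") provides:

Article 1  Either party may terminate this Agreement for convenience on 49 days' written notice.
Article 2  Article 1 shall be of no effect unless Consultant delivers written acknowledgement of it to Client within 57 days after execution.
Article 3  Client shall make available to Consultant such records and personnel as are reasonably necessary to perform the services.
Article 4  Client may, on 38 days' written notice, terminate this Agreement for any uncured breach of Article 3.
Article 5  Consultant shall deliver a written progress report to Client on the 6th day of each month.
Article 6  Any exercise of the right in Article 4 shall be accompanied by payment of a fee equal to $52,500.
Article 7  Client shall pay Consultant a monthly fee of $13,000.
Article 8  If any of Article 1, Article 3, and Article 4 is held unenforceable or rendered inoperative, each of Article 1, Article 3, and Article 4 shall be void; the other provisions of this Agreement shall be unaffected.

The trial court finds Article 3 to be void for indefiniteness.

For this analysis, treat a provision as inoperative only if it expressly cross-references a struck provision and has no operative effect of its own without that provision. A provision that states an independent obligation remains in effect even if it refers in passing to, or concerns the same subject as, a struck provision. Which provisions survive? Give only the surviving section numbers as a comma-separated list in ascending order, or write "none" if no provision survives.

Article 3 is struck. Article 4 operates only by reference to Article 3, so it falls with Article 3. Article 6 has no operative effect of its own apart from Article 4 and is therefore inoperative. Article 8 declares Article 1, Article 3, and Article 4 mutually dependent; since one of them has fallen, all of them are of no effect. That brings down Article 1 as well. Article 2 in turn depends solely on a provision now struck and likewise falls. The remainder continues in force under Article 8. Article 5, Article 7, and Article 8 remain in effect.

5, 7, 8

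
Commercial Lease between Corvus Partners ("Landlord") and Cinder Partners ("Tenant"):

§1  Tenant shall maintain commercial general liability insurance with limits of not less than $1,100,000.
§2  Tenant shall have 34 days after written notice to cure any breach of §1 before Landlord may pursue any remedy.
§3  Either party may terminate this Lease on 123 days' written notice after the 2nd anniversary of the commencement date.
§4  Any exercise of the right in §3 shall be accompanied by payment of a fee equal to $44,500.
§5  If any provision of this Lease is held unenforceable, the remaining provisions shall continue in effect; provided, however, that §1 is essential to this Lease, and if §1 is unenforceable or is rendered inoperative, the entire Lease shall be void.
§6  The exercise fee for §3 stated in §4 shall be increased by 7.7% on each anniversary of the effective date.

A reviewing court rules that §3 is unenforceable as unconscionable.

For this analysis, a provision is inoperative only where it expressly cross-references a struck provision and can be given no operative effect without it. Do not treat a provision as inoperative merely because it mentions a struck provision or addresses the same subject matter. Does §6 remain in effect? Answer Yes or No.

No

§3 is struck. §4 merely fixes the exercise fee for §3; with §3 gone it has nothing to operate on and falls away. §6 does nothing except set the escalation of the exercise fee for §3 by reference to §4; with §4 gone it has no independent effect and is inoperative. §5 makes §1 an essential term, but §1 is unaffected, so the severability proviso in §5 preserves the remaining provisions. That leaves §1, §2, and §5 in effect. §6 is among the inoperative provisions, so the answer is no.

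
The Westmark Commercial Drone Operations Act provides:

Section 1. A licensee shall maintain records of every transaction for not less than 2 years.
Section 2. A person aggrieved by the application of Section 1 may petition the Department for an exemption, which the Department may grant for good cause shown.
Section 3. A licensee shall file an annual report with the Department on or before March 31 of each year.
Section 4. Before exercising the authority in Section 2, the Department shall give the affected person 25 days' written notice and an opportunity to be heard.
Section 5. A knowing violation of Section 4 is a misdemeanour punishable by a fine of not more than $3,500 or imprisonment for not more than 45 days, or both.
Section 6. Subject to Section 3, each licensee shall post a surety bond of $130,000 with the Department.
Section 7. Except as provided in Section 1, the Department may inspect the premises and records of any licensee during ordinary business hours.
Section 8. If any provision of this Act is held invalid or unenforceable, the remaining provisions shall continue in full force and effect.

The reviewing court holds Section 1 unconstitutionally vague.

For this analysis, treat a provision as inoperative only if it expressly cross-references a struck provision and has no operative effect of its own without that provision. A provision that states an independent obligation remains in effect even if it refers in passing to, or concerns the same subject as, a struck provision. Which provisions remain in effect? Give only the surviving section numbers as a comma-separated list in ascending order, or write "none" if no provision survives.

3, 6, 7, 8

Section 1 is struck. Section 2 operates only by reference to Section 1, so it falls with Section 1. Section 4 has no operative effect of its own apart from Section 2 and is therefore inoperative. Section 5 merely fixes the criminal penalty for violating Section 4; with Section 4 gone it has nothing to operate on and falls away. Section 7 mentions Section 1 but its own obligation stands independently of Section 1, so Section 7 is not affected. Section 8 is a severability clause and preserves every provision that can still be given independent effect. Section 3, Section 6, Section 7, and Section 8 remain in effect.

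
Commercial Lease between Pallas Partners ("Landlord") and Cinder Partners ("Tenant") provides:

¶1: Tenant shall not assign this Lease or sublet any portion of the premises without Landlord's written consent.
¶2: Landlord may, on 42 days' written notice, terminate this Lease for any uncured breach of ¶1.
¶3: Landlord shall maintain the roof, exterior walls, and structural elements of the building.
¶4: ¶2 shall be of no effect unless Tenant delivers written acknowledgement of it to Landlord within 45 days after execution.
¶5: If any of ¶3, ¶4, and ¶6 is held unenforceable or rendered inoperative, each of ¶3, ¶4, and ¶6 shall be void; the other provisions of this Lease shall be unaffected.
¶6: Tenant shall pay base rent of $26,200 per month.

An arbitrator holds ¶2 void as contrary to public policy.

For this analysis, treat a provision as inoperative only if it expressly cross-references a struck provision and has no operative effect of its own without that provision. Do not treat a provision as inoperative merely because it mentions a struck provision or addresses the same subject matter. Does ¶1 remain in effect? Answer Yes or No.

¶2 is struck. ¶4 merely fixes the acknowledgement condition for ¶2; with ¶2 gone it has nothing to operate on and falls away. ¶5 declares ¶3, ¶4, and ¶6 mutually dependent; since one of them has fallen, all of them are of no effect. That brings down ¶3 and ¶6 as well. The remainder continues in force under ¶5. The provisions still in force are ¶1 and ¶5. ¶1 is among the surviving provisions, so the answer is yes.

Yes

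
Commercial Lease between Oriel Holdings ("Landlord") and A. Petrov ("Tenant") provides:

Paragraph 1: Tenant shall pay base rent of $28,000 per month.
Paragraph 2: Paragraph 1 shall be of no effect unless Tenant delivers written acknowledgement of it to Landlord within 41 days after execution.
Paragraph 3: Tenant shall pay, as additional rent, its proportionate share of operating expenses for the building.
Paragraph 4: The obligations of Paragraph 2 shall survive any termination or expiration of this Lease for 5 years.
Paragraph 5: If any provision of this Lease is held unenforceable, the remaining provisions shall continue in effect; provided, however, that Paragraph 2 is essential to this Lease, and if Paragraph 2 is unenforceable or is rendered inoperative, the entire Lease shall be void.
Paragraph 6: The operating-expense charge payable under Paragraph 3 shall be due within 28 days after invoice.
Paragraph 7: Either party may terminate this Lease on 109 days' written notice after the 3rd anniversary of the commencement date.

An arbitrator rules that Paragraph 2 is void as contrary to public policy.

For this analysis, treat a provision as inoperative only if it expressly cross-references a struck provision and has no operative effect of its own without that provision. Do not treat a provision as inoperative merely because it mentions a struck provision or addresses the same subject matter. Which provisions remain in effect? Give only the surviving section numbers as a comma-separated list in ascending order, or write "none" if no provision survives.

Paragraph 2 is struck. The only function of Paragraph 4 is the survival period for Paragraph 2, so it cannot stand once Paragraph 2 is removed. Paragraph 5 makes Paragraph 2 an essential term, and Paragraph 2 is the provision held invalid; under Paragraph 5, the entire Lease is therefore void. No provision of the Lease survives.

none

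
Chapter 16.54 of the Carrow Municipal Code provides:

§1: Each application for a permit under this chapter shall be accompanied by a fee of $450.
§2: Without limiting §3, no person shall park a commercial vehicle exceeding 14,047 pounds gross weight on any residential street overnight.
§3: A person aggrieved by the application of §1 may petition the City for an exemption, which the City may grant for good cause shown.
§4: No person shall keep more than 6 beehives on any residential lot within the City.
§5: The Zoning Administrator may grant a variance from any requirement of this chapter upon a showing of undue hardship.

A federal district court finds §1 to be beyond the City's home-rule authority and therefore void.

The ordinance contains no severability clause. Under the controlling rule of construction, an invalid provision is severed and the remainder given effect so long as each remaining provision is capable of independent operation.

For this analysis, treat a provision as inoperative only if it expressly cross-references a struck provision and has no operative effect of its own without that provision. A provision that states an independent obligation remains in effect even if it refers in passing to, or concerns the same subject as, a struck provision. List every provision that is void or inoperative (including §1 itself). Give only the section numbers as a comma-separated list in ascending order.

1, 3

§1 is struck. §3 merely fixes the exemption procedure for §1; with §1 gone it has nothing to operate on and falls away. §2 mentions §3 but its own obligation stands independently of §3, so §2 is not affected. Under the stated default rule, only provisions that cannot operate independently fall away; the rest are enforced. §2, §4, and §5 remain in effect.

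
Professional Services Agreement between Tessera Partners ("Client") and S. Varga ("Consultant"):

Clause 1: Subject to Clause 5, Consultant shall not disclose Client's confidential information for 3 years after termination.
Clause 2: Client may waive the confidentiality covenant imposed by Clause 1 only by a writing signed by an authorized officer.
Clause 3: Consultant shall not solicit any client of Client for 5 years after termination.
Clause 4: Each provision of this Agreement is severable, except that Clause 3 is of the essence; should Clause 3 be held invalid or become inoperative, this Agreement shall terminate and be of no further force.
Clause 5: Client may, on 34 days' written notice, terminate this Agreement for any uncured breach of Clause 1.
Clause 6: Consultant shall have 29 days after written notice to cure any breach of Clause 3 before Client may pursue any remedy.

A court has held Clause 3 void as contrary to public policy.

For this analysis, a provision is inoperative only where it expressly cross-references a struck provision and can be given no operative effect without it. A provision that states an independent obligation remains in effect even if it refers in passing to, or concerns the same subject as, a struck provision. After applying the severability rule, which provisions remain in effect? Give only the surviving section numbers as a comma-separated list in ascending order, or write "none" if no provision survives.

Clause 3 is struck. Clause 6 operates only by reference to Clause 3, so it falls with Clause 3. Clause 4 makes Clause 3 an essential term, and Clause 3 is the provision held invalid; under Clause 4, the entire Agreement is therefore void. No provision of the Agreement survives.

none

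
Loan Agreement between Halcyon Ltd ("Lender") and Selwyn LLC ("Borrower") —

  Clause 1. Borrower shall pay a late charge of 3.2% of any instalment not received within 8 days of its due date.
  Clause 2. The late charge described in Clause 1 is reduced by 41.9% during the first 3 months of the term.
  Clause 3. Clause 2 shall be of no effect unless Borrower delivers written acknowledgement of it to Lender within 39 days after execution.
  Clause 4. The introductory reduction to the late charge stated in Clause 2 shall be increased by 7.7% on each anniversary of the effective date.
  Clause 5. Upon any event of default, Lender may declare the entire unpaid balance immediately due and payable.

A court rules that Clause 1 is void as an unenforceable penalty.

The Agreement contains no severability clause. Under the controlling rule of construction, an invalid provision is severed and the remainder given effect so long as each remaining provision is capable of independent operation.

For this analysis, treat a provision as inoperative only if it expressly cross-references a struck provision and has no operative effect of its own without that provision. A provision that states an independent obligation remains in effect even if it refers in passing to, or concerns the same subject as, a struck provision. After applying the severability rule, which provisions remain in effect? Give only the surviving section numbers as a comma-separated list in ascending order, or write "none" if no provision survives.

5

Clause 1 is struck. The whole of Clause 2 is the introductory reduction to the late charge, defined by reference to Clause 1, so Clause 2 cannot stand once Clause 1 is removed. Clause 3 merely fixes the acknowledgement condition for Clause 2; with Clause 2 gone it has nothing to operate on and falls away. Clause 4 has no operative effect of its own apart from Clause 2 and is therefore inoperative. Under the stated default rule, only provisions that cannot operate independently fall away; the rest are enforced. Only Clause 5 remains in effect.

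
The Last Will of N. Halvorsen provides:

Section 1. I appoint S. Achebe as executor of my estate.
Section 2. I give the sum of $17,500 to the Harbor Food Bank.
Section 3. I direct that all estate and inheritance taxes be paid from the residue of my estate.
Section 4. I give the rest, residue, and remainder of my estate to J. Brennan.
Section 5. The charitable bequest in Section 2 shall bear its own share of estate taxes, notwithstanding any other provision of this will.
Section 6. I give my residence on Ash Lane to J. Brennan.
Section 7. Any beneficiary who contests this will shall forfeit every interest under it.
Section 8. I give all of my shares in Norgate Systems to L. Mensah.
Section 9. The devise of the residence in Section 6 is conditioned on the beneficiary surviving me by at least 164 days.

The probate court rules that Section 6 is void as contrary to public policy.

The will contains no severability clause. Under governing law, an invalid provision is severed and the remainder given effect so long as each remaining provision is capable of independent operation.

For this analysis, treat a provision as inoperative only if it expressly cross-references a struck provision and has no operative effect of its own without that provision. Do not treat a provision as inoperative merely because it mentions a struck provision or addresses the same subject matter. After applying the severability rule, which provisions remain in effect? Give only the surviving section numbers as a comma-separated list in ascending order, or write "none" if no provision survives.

Section 6 is struck. The only function of Section 9 is the survivorship condition on Section 6, so it cannot stand once Section 6 is removed. With no severability clause, the stated default rule severs what cannot stand and enforces each remaining provision that can operate on its own. That leaves Section 1, Section 2, Section 3, Section 4, Section 5, Section 7, and Section 8 in effect.

1, 2, 3, 4, 5, 7, 8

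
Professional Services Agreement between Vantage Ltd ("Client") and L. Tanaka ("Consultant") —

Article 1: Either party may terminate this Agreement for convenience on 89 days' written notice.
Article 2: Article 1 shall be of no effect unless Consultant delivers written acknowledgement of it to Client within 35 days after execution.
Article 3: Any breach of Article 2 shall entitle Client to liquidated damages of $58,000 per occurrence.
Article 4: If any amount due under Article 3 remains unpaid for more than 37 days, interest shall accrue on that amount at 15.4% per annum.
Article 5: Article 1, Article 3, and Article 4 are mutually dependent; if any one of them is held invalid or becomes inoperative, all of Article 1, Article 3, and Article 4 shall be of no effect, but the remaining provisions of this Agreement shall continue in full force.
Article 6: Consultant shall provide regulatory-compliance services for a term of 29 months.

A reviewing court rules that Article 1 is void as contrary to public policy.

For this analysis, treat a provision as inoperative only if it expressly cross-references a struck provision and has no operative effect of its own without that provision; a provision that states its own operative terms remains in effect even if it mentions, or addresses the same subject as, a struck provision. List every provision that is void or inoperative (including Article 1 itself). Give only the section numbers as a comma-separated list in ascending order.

Article 1 is struck. Article 2 operates only by reference to Article 1, so it falls with Article 1. Article 3 has no operative effect of its own apart from Article 2 and is therefore inoperative. Article 4 has no operative effect of its own apart from Article 3 and is therefore inoperative. Article 5 declares Article 1, Article 3, and Article 4 mutually dependent; since one of them has fallen, all of them are of no effect. The remainder continues in force under Article 5. That leaves Article 5 and Article 6 in effect.

1, 2, 3, 4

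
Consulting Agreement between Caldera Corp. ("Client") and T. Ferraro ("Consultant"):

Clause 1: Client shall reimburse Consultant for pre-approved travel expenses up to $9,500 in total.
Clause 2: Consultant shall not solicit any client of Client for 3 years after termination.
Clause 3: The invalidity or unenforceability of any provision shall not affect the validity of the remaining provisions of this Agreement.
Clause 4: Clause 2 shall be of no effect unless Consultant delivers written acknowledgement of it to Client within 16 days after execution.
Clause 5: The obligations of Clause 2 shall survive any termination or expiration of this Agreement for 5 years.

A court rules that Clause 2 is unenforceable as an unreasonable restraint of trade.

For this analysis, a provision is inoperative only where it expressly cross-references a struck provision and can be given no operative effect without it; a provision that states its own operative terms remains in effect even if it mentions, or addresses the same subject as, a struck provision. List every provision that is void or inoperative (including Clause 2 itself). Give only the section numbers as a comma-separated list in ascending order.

2, 4, 5

Clause 2 is struck. Clause 4 operates only by reference to Clause 2, so it falls with Clause 2. Clause 5 merely fixes the survival period for Clause 2; with Clause 2 gone it has nothing to operate on and falls away. Clause 3 is a severability clause and preserves every provision that can still be given independent effect. Clause 1 and Clause 3 remain in effect.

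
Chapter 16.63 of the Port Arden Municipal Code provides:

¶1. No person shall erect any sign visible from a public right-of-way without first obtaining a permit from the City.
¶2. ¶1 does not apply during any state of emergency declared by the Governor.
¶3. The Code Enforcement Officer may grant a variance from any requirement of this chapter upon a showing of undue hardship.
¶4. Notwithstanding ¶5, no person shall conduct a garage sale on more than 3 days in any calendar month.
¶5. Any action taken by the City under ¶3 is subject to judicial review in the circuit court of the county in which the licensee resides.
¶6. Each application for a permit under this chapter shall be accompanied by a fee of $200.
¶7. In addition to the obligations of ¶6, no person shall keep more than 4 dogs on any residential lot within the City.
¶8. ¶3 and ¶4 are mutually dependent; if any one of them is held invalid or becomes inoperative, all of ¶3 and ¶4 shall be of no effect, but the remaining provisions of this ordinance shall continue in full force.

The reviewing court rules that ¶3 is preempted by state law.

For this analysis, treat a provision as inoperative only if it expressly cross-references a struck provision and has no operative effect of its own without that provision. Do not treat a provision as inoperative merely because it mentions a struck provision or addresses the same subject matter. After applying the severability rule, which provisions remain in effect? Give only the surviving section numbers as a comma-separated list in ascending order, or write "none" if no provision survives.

1, 2, 6, 7, 8

¶3 is struck. The only function of ¶5 is the judicial-review right for ¶3, so it cannot stand once ¶3 is removed. ¶8 declares ¶3 and ¶4 mutually dependent; since one of them has fallen, all of them are of no effect. That brings down ¶4 as well. The remainder continues in force under ¶8. ¶1, ¶2, ¶6, ¶7, and ¶8 remain in effect.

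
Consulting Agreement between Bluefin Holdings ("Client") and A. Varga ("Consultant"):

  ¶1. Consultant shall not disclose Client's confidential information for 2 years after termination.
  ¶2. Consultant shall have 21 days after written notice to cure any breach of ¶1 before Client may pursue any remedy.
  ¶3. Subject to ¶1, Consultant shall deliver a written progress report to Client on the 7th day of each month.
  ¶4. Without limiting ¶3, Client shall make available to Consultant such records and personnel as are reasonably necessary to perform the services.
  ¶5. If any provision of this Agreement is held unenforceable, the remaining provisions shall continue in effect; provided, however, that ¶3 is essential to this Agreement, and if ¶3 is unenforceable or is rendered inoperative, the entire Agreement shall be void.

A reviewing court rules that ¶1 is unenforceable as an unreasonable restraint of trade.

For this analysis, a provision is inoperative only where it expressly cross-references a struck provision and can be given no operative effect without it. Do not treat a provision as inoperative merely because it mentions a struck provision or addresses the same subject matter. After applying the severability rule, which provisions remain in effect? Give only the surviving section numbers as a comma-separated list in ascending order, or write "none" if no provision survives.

¶1 is struck. ¶2 merely fixes the cure period for breach of ¶1; with ¶1 gone it has nothing to operate on and falls away. Although ¶3 refers to ¶1, its operative terms do not depend on ¶1, so it remains in effect. ¶5 makes ¶3 an essential term, but ¶3 is unaffected, so the severability proviso in ¶5 preserves the remaining provisions. The provisions still in force are ¶3, ¶4, and ¶5.

3, 4, 5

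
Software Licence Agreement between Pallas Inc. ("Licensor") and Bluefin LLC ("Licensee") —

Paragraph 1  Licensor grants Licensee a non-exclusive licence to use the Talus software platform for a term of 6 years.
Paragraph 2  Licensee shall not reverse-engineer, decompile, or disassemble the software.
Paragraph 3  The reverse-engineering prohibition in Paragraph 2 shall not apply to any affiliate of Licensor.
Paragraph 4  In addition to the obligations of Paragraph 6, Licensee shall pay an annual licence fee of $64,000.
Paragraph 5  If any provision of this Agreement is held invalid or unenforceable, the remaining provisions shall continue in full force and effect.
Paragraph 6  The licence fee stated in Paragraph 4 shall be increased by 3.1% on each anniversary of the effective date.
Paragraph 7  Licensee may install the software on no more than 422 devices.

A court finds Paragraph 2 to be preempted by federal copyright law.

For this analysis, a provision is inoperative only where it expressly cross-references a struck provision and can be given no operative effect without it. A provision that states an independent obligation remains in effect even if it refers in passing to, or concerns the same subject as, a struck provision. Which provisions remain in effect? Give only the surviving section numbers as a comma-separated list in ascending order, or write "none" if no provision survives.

1, 4, 5, 6, 7

Paragraph 2 is struck. The whole of Paragraph 3 is the carve-out from the reverse-engineering prohibition, defined by reference to Paragraph 2, so Paragraph 3 cannot stand once Paragraph 2 is removed. Paragraph 5 is a severability clause and preserves every provision that can still be given independent effect. Paragraph 1, Paragraph 4, Paragraph 5, Paragraph 6, and Paragraph 7 remain in effect.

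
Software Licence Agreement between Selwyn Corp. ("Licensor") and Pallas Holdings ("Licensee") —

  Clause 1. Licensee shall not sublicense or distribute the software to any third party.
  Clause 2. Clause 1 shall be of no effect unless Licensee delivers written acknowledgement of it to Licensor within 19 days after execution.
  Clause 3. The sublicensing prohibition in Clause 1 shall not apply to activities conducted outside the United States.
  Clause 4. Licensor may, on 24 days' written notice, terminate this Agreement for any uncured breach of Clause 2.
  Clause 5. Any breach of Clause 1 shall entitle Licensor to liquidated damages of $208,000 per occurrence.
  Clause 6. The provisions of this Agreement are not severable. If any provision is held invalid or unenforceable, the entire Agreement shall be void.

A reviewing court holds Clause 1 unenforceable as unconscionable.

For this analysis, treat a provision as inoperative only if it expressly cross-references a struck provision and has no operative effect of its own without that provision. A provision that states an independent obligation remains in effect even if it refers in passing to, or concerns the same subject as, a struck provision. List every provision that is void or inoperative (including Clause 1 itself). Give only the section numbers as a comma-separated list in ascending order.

Clause 1 is struck. Clause 2 operates only by reference to Clause 1, so it falls with Clause 1. Clause 3 has no operative effect of its own apart from Clause 1 and is therefore inoperative. Clause 5 does nothing except set the liquidated-damages amount by reference to Clause 1; with Clause 1 gone it has no independent effect and is inoperative. Clause 4 operates only by reference to Clause 2, so it falls with Clause 2. Clause 6 provides that the Agreement is not severable, so the invalidity of any one provision voids the entire Agreement. No provision of the Agreement survives.

1, 2, 3, 4, 5, 6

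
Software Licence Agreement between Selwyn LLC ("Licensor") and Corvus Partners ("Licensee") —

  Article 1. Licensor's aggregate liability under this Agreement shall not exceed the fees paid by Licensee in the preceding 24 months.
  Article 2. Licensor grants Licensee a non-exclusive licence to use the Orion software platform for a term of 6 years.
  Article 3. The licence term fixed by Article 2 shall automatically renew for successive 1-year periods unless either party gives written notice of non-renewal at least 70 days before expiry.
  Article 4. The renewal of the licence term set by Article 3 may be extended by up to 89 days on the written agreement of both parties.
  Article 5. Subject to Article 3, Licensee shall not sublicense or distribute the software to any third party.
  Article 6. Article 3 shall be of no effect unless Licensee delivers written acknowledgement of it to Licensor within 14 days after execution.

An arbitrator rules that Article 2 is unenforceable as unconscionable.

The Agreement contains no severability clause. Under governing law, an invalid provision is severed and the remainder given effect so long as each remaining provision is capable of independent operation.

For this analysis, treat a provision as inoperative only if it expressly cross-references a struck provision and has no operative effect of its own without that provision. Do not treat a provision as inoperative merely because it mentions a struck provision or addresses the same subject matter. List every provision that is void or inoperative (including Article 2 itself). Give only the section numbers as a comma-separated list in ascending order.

2, 3, 4, 6

Article 2 is struck. Article 3 has no operative effect of its own apart from Article 2 and is therefore inoperative. The whole of Article 4 is the extension of the renewal of the licence term, defined by reference to Article 3, so Article 4 cannot stand once Article 3 is removed. Article 6 merely fixes the acknowledgement condition for Article 3; with Article 3 gone it has nothing to operate on and falls away. Article 5 mentions Article 3 but its own obligation stands independently of Article 3, so Article 5 is not affected. Under the stated default rule, only provisions that cannot operate independently fall away; the rest are enforced. The provisions still in force are Article 1 and Article 5.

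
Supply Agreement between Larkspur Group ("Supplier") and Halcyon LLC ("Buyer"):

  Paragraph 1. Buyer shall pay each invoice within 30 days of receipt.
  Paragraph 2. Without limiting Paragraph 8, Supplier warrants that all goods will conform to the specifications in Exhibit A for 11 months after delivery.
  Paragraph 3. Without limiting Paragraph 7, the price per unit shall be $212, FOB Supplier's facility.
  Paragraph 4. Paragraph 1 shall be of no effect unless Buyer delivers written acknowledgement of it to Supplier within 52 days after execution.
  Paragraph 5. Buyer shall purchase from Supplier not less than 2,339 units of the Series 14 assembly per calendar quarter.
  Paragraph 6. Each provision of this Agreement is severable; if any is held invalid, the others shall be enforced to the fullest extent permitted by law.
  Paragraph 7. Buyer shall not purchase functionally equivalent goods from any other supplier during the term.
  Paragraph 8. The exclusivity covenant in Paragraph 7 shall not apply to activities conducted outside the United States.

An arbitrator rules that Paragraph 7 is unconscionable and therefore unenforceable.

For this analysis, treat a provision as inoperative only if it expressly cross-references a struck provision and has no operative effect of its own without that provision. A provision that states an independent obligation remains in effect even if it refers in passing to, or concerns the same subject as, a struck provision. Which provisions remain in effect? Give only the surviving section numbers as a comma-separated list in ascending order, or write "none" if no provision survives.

1, 2, 3, 4, 5, 6

Paragraph 7 is struck. The whole of Paragraph 8 is the carve-out from the exclusivity covenant, defined by reference to Paragraph 7, so Paragraph 8 cannot stand once Paragraph 7 is removed. Paragraph 3 mentions Paragraph 7 but its own obligation stands independently of Paragraph 7, so Paragraph 3 is not affected. Paragraph 2 mentions Paragraph 8 but its own obligation stands independently of Paragraph 8, so Paragraph 2 is not affected. Under the severability clause in Paragraph 6, the remaining provisions continue in force. The provisions still in force are Paragraph 1, Paragraph 2, Paragraph 3, Paragraph 4, Paragraph 5, and Paragraph 6.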